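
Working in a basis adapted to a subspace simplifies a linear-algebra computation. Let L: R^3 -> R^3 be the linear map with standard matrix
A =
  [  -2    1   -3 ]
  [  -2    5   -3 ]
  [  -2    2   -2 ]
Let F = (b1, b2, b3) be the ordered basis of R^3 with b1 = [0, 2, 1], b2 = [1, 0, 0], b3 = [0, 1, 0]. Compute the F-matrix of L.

With P the matrix whose columns are b1, ..., b3, [L]_F = P^(-1) A P.
Column by column: L(b1) = A b1 = [-1, 7, 2]; its F-coordinates [2, -1, 3] give column 1.
Continuing for each basis vector yields [L]_F = [[2, -2, 2], [-1, -2, 1], [3, 2, 1]].

[[2, -2, 2], [-1, -2, 1], [3, 2, 1]]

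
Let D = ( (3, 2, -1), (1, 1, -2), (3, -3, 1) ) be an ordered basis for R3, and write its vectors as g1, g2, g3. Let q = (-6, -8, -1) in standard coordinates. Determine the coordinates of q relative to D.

Write q = c_1 g1 + ... + c_3 g3 and solve for the c_i.
Gaussian elimination on [M | q] yields c = (-4, 3, 1).
Check: -4g1 + 3g2 + g3 = (-6, -8, -1).

(-4, 3, 1)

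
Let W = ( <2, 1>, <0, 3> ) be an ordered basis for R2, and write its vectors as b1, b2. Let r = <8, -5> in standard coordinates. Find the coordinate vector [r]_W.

<4, -3>

We seek scalars with c_1 b1 + c_2 b2 = r; equivalently solve M c = r where the columns of M are b1, b2.
System: 2c_1 + 0c_2 = 8, c_1 + 3c_2 = -5; solving gives c_1 = 4, c_2 = -3.
Check: 4b1 - 3b2 = <8, -5>.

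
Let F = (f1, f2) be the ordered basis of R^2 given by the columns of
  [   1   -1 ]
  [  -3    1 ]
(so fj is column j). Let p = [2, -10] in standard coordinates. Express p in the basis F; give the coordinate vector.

[p]_F is the unique c with M c = p, where M has columns f1, f2.
System: c_1 - c_2 = 2, -3c_1 + c_2 = -10; solving gives c_1 = 4, c_2 = 2.
Check: 4f1 + 2f2 = [2, -10].

[4, 2]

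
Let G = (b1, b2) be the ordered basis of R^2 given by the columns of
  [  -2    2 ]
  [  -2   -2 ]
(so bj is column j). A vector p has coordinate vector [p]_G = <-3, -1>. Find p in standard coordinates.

By definition p = -3b1 - b2.
Summing componentwise gives <4, 8>.

<4, 8>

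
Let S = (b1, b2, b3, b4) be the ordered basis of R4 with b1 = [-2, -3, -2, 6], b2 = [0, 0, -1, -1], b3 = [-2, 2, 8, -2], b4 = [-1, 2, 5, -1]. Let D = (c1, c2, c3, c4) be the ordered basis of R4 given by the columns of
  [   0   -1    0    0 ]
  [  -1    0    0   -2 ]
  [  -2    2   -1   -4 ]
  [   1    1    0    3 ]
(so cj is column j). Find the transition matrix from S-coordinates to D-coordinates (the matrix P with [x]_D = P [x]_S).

Let M have columns bj and N have columns cj. Then for every x, N [x]_D = x = M [x]_S, so P = N^(-1) M.
Since det N = 1, N^(-1) has integer entries; multiplying gives P = [[1, 2, 2, -2], [2, 0, 2, 1], [0, 1, 0, 1], [1, -1, -2, 0]].

[[1, 2, 2, -2], [2, 0, 2, 1], [0, 1, 0, 1], [1, -1, -2, 0]]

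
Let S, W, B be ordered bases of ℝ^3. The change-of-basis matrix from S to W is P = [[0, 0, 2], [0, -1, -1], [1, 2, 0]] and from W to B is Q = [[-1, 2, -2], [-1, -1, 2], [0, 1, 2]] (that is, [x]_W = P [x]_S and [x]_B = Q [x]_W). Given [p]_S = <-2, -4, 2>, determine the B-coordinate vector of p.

<20, -26, -18>

Apply P to get W-coordinates <4, 2, -10>, then Q to get B-coordinates.
The result is [p]_B = <20, -26, -18>.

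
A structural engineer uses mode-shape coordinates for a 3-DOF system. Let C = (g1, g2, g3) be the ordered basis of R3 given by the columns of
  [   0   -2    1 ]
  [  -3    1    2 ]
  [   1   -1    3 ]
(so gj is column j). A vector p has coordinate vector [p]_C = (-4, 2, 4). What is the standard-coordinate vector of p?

The coordinates say p = -4g1 + 2g2 + 4g3; adding the scaled basis vectors gives (0, 22, 6).

(0, 22, 6)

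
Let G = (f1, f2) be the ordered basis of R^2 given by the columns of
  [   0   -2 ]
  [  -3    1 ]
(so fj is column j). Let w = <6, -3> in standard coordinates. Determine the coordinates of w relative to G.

Write w = c_1 f1 + c_2 f2 and solve for the c_i.
System: 0c_1 - 2c_2 = 6, -3c_1 + c_2 = -3; solving gives c_1 = 0, c_2 = -3.
Check: 0·f1 - 3f2 = <6, -3>.

<0, -3>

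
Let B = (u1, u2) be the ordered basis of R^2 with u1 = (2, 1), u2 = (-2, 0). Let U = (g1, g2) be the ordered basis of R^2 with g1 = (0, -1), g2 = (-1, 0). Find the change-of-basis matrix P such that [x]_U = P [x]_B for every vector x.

[[-1, 0], [-2, 2]]

Take x = uj: its B-coordinates are the j-th standard unit vector, so P e_j — column j of P — equals [uj]_U.
u1 = -g1 - 2g2, giving column 1 = (-1, -2); repeating for each j gives P = [[-1, 0], [-2, 2]].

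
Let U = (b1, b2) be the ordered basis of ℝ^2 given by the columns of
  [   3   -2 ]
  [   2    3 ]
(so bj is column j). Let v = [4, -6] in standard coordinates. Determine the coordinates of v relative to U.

[0, -2]

[v]_U is the unique c with M c = v, where M has columns b1, b2.
System: 3c_1 - 2c_2 = 4, 2c_1 + 3c_2 = -6; solving gives c_1 = 0, c_2 = -2.
Check: 0·b1 - 2b2 = [4, -6].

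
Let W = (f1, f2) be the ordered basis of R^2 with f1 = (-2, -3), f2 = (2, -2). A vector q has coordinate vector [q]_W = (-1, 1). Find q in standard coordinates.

By definition q = -f1 + f2.
Summing componentwise gives (4, 1).

(4, 1)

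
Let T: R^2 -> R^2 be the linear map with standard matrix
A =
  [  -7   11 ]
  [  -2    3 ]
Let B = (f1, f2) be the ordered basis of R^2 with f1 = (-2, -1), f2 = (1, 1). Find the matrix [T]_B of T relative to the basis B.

With P the matrix whose columns are f1, f2, [T]_B = P^(-1) A P.
Column by column: T(f1) = A f1 = (3, 1); its B-coordinates (-2, -1) give column 1.
Continuing for each basis vector yields [T]_B = [[-2, -3], [-1, -2]].

[[-2, -3], [-1, -2]]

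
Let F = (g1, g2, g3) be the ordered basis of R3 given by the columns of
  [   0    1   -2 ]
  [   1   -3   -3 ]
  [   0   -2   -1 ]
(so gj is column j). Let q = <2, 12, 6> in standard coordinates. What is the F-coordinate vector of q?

<0, -2, -2>

[q]_F is the unique c with M c = q, where M has columns g1, ..., g3.
Solving this 3x3 system gives c = (0, -2, -2).
Check: 0·g1 - 2g2 - 2g3 = <2, 12, 6>.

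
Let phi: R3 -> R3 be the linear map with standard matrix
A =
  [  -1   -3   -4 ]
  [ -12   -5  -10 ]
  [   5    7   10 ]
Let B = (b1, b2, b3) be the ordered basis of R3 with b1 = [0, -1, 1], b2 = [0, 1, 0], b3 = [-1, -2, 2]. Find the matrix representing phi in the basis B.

[[1, 1, -1], [-2, 2, 3], [1, 3, 1]]

Let P have columns b1, ..., b3. Then [phi]_B = P^(-1) A P.
Here det P = 1, so P^(-1) is integer; computing A P first and then P^(-1)(A P) gives [[1, 1, -1], [-2, 2, 3], [1, 3, 1]].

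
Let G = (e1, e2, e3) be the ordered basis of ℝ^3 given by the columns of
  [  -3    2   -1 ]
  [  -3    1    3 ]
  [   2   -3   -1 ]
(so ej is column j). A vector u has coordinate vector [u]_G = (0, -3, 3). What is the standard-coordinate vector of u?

(-9, 6, 6)

u = M [u]_G, where M has columns e1, ..., e3.
Carrying out the matrix-vector product, u = (-9, 6, 6).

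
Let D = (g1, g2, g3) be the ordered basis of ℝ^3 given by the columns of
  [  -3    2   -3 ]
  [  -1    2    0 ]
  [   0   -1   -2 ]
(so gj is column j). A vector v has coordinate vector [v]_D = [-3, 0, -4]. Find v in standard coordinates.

By definition v = -3g1 + 0·g2 - 4g3.
Summing componentwise gives [21, 3, 8].

[21, 3, 8]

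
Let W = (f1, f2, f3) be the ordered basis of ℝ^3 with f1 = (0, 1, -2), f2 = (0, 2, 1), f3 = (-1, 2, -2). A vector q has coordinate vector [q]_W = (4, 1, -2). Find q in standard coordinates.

(2, 2, -3)

q = M [q]_W, where M has columns f1, ..., f3.
Carrying out the matrix-vector product, q = (2, 2, -3).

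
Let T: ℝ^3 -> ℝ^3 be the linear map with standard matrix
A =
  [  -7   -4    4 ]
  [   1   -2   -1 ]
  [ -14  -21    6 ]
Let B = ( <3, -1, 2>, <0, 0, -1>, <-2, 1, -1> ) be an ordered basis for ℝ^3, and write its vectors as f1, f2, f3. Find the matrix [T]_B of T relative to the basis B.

With P the matrix whose columns are f1, ..., f3, [T]_B = P^(-1) A P.
Column by column: T(f1) = A f1 = <-9, 3, -9>; its B-coordinates <-3, 3, 0> give column 1.
Continuing for each basis vector yields [T]_B = [[-3, -2, 0], [3, 3, 2], [0, -1, -3]].

[[-3, -2, 0], [3, 3, 2], [0, -1, -3]]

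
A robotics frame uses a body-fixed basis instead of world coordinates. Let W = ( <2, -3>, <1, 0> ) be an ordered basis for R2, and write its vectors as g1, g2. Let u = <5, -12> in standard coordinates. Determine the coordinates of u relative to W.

[u]_W is the unique c with M c = u, where M has columns g1, g2.
System: 2c_1 + c_2 = 5, -3c_1 + 0c_2 = -12; solving gives c_1 = 4, c_2 = -3.
Check: 4g1 - 3g2 = <5, -12>.

<4, -3>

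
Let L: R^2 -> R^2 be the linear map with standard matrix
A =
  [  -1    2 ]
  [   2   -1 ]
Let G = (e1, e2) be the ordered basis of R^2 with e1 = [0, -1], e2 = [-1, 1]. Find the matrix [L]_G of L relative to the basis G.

Let P have columns e1, e2. Then [L]_G = P^(-1) A P.
Here det P = -1, so P^(-1) is integer; computing A P first and then P^(-1)(A P) gives [[1, 0], [2, -3]].

[[1, 0], [2, -3]]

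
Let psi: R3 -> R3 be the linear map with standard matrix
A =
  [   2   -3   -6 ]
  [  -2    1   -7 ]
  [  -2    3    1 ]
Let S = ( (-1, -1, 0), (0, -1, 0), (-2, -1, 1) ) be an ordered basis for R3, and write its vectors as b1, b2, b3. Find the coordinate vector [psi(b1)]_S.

(1, -1, -1)

Column 1 of [psi]_S is the S-coordinate vector of psi(b1).
In standard coordinates psi(b1) = A b1 = (1, 1, -1).
Converting to S: (1, 1, -1) = b1 - b2 - b3, so the coordinate vector is (1, -1, -1).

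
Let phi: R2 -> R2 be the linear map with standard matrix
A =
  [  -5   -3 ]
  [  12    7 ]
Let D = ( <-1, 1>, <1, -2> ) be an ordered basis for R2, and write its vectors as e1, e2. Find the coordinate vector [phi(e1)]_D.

<1, 3>

Compute phi(e1) = A e1 = <2, -5> in standard coordinates.
Then write this in D-coordinates: solve for y in y_1 e1 + y_2 e2 = <2, -5>.
This gives y = <1, 3>, which is column 1 of [phi]_D.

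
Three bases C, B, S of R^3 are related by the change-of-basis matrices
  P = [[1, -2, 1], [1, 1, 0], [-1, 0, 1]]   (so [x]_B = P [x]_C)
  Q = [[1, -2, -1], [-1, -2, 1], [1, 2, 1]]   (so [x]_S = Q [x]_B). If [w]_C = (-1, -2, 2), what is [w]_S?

Composing the changes, [w]_S = Q P [w]_C.
Q P = [[0, -4, 0], [-4, 0, 0], [2, 0, 2]]; applying this to (-1, -2, 2) gives (8, 4, 2).

(8, 4, 2)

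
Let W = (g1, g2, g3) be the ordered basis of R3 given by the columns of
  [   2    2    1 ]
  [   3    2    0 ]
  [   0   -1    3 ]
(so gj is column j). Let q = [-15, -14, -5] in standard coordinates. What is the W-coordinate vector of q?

[q]_W is the unique c with M c = q, where M has columns g1, ..., g3.
Gaussian elimination on [M | q] yields c = (-2, -4, -3).
Check: -2g1 - 4g2 - 3g3 = [-15, -14, -5].

[-2, -4, -3]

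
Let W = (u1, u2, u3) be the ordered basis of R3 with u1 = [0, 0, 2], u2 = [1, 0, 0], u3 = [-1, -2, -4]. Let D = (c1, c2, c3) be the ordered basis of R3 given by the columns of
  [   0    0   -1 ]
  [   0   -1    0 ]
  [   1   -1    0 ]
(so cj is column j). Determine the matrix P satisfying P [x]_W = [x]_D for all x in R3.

[[2, 0, -2], [0, 0, 2], [0, -1, 1]]

Take x = uj: its W-coordinates are the j-th standard unit vector, so P e_j — column j of P — equals [uj]_D.
u1 = 2c1 + 0·c2 + 0·c3, giving column 1 = [2, 0, 0]; repeating for each j gives P = [[2, 0, -2], [0, 0, 2], [0, -1, 1]].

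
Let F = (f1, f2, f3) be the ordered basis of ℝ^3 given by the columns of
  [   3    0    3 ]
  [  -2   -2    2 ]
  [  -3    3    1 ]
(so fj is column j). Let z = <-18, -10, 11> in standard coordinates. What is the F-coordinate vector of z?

Write z = c_1 f1 + ... + c_3 f3 and solve for the c_i.
Gaussian elimination on [M | z] yields c = (-2, 3, -4).
Check: -2f1 + 3f2 - 4f3 = <-18, -10, 11>.

<-2, 3, -4>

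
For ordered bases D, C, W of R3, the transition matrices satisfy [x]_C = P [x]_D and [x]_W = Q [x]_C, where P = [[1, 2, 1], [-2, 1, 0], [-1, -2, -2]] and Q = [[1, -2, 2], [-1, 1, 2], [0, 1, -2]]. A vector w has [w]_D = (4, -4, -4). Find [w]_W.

Apply P to get C-coordinates (-8, -12, 12), then Q to get W-coordinates.
The result is [w]_W = (40, 20, -36).

(40, 20, -36)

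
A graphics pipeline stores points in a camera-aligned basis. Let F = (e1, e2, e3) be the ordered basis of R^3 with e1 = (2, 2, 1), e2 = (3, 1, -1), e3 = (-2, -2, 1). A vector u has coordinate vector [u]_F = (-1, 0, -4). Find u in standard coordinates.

(6, 6, -5)

By definition u = -e1 + 0·e2 - 4e3.
Summing componentwise gives (6, 6, -5).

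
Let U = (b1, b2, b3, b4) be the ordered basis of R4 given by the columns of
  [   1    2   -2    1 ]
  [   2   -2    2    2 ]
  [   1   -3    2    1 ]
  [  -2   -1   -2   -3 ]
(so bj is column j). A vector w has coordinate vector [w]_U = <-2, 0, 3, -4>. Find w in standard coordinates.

The coordinates say w = -2b1 + 0·b2 + 3b3 - 4b4; adding the scaled basis vectors gives <-12, -6, 0, 10>.

<-12, -6, 0, 10>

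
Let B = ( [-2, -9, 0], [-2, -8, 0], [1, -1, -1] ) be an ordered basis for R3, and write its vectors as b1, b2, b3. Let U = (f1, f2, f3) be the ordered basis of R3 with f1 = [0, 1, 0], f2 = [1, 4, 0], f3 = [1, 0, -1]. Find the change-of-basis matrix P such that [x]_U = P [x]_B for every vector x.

Column j of P is [bj]_U, since P maps B-coordinates to U-coordinates.
Expressing b1 in U: b1 = -f1 - 2f2 + 0·f3, so column 1 of P is [-1, -2, 0].
Doing the same for each bj gives P = [[-1, 0, -1], [-2, -2, 0], [0, 0, 1]].

[[-1, 0, -1], [-2, -2, 0], [0, 0, 1]]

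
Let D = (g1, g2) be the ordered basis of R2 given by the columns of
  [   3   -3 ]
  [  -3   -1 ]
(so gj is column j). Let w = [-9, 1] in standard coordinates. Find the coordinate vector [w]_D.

[w]_D is the unique c with M c = w, where M has columns g1, g2.
System: 3c_1 - 3c_2 = -9, -3c_1 - c_2 = 1; solving gives c_1 = -1, c_2 = 2.
Check: -g1 + 2g2 = [-9, 1].

[-1, 2]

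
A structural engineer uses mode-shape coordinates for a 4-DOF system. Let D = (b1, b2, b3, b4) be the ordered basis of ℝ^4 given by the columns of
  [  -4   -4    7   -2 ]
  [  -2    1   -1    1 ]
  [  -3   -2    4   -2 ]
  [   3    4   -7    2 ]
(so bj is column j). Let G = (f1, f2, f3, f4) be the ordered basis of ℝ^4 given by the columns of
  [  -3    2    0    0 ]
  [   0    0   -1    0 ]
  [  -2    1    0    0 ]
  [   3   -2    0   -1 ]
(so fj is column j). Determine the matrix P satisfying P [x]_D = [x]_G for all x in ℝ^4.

[[2, 0, -1, 2], [1, -2, 2, 2], [2, -1, 1, -1], [1, 0, 0, 0]]

Take x = bj: its D-coordinates are the j-th standard unit vector, so P e_j — column j of P — equals [bj]_G.
b1 = 2f1 + f2 + 2f3 + f4, giving column 1 = [2, 1, 2, 1]; repeating for each j gives P = [[2, 0, -1, 2], [1, -2, 2, 2], [2, -1, 1, -1], [1, 0, 0, 0]].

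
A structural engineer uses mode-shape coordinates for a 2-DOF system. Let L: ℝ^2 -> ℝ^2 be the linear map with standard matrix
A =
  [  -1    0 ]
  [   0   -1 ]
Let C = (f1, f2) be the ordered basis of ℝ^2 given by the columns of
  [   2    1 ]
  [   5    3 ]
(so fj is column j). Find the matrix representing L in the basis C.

[[-1, 0], [0, -1]]

With P the matrix whose columns are f1, f2, [L]_C = P^(-1) A P.
Column by column: L(f1) = A f1 = [-2, -5]; its C-coordinates [-1, 0] give column 1.
Continuing for each basis vector yields [L]_C = [[-1, 0], [0, -1]].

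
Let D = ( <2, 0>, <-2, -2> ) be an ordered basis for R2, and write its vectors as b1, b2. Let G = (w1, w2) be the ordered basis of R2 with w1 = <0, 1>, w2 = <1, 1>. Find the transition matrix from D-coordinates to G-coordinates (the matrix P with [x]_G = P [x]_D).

Take x = bj: its D-coordinates are the j-th standard unit vector, so P e_j — column j of P — equals [bj]_G.
b1 = -2w1 + 2w2, giving column 1 = <-2, 2>; repeating for each j gives P = [[-2, 0], [2, -2]].

[[-2, 0], [2, -2]]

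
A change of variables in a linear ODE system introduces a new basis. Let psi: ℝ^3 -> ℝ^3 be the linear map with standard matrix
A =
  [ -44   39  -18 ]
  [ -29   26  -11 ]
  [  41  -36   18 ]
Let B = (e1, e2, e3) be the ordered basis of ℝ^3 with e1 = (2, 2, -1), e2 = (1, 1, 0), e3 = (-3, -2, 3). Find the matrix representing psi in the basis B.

With P the matrix whose columns are e1, ..., e3, [psi]_B = P^(-1) A P.
Column by column: psi(e1) = A e1 = (8, 5, -8); its B-coordinates (-1, 1, -3) give column 1.
Continuing for each basis vector yields [psi]_B = [[-1, 1, 3], [1, -1, 0], [-3, 2, 2]].

[[-1, 1, 3], [1, -1, 0], [-3, 2, 2]]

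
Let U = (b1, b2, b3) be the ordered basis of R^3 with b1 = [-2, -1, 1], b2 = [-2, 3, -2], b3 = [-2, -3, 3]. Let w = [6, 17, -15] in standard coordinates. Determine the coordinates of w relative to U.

[-2, 2, -3]

[w]_U is the unique c with M c = w, where M has columns b1, ..., b3.
Solving this 3x3 system gives c = (-2, 2, -3).
Check: -2b1 + 2b2 - 3b3 = [6, 17, -15].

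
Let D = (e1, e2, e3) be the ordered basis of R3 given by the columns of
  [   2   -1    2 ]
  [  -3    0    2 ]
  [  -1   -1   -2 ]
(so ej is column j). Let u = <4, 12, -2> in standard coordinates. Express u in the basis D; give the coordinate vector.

<-2, -2, 3>

Write u = c_1 e1 + ... + c_3 e3 and solve for the c_i.
Row-reducing the augmented matrix [M | u] gives c = (-2, -2, 3).
Check: -2e1 - 2e2 + 3e3 = <4, 12, -2>.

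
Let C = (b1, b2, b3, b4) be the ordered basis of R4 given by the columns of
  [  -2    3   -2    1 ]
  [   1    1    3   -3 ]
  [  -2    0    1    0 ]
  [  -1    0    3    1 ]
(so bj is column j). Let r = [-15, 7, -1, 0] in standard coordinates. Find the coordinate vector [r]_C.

Write r = c_1 b1 + ... + c_4 b4 and solve for the c_i.
Solving this 4x4 system gives c = (1, -3, 1, -2).
Check: b1 - 3b2 + b3 - 2b4 = [-15, 7, -1, 0].

[1, -3, 1, -2]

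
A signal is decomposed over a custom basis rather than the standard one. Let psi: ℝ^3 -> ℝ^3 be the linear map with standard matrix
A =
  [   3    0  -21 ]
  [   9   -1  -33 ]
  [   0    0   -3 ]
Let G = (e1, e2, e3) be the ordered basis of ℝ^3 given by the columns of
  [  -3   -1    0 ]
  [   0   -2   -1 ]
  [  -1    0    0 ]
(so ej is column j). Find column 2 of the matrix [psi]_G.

Column 2 of [psi]_G is the G-coordinate vector of psi(e2).
In standard coordinates psi(e2) = A e2 = (-3, -7, 0).
Converting to G: (-3, -7, 0) = 0·e1 + 3e2 + e3, so the coordinate vector is (0, 3, 1).

(0, 3, 1)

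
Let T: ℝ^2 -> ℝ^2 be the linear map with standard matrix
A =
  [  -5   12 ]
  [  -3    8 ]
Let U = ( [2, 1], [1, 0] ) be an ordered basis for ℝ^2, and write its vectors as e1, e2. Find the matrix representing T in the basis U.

With P the matrix whose columns are e1, e2, [T]_U = P^(-1) A P.
Column by column: T(e1) = A e1 = [2, 2]; its U-coordinates [2, -2] give column 1.
Continuing for each basis vector yields [T]_U = [[2, -3], [-2, 1]].

[[2, -3], [-2, 1]]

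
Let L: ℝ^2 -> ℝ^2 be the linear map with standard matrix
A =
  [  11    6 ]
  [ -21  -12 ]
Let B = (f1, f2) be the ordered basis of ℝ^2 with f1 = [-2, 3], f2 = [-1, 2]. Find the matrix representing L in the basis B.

[[2, 1], [0, -3]]

Let P have columns f1, f2. Then [L]_B = P^(-1) A P.
Here det P = -1, so P^(-1) is integer; computing A P first and then P^(-1)(A P) gives [[2, 1], [0, -3]].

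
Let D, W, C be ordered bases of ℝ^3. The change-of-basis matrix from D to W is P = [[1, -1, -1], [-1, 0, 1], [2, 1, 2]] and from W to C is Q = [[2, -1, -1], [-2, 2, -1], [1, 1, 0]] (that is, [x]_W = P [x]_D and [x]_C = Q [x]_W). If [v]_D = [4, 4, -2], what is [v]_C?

Composing the changes, [v]_C = Q P [v]_D.
Q P = [[1, -3, -5], [-6, 1, 2], [0, -1, 0]]; applying this to [4, 4, -2] gives [2, -24, -4].

[2, -24, -4]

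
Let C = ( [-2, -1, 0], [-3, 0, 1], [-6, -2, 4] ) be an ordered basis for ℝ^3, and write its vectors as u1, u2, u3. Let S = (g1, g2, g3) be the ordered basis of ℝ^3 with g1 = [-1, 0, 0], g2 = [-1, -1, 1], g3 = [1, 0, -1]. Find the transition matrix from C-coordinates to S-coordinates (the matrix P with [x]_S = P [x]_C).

Column j of P is [uj]_S, since P maps C-coordinates to S-coordinates.
Expressing u1 in S: u1 = 2g1 + g2 + g3, so column 1 of P is [2, 1, 1].
Doing the same for each uj gives P = [[2, 2, 2], [1, 0, 2], [1, -1, -2]].

[[2, 2, 2], [1, 0, 2], [1, -1, -2]]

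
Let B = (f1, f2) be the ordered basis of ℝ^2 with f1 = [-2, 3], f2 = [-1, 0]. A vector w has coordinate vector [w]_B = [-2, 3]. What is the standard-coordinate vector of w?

[1, -6]

By definition w = -2f1 + 3f2.
Summing componentwise gives [1, -6].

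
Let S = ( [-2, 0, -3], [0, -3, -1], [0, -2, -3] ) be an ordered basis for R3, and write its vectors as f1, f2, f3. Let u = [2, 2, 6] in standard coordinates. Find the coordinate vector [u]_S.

We seek scalars with c_1 f1 + ... + c_3 f3 = u; equivalently solve M c = u where the columns of M are f1, ..., f3.
Solving this 3x3 system gives c = (-1, 0, -1).
Check: -f1 + 0·f2 - f3 = [2, 2, 6].

[-1, 0, -1]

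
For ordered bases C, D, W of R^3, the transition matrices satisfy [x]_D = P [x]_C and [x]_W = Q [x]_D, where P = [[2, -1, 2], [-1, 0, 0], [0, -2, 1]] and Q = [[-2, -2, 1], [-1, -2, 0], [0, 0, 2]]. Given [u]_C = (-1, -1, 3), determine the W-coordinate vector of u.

First [u]_D = P [u]_C = (5, 1, 5).
Then [u]_W = Q [u]_D = (-7, -7, 10).

(-7, -7, 10)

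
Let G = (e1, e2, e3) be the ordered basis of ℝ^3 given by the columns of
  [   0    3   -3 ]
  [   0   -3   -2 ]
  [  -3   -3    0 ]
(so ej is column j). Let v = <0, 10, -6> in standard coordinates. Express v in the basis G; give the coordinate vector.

[v]_G is the unique c with M c = v, where M has columns e1, ..., e3.
Gaussian elimination on [M | v] yields c = (4, -2, -2).
Check: 4e1 - 2e2 - 2e3 = <0, 10, -6>.

<4, -2, -2>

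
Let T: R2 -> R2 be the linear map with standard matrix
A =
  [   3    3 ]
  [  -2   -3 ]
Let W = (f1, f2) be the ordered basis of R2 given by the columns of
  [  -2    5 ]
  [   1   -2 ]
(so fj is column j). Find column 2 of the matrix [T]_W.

[-2, 1]

Column 2 of [T]_W is the W-coordinate vector of T(f2).
In standard coordinates T(f2) = A f2 = [9, -4].
Converting to W: [9, -4] = -2f1 + f2, so the coordinate vector is [-2, 1].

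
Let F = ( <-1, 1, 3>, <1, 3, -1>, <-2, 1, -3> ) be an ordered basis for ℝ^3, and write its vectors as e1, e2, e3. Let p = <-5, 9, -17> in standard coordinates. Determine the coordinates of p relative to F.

<-1, 2, 4>

We seek scalars with c_1 e1 + ... + c_3 e3 = p; equivalently solve M c = p where the columns of M are e1, ..., e3.
Row-reducing the augmented matrix [M | p] gives c = (-1, 2, 4).
Check: -e1 + 2e2 + 4e3 = <-5, 9, -17>.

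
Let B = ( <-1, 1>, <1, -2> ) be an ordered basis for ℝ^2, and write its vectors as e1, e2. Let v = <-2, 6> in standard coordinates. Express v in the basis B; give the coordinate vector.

[v]_B is the unique c with M c = v, where M has columns e1, e2.
System: -c_1 + c_2 = -2, c_1 - 2c_2 = 6; solving gives c_1 = -2, c_2 = -4.
Check: -2e1 - 4e2 = <-2, 6>.

<-2, -4>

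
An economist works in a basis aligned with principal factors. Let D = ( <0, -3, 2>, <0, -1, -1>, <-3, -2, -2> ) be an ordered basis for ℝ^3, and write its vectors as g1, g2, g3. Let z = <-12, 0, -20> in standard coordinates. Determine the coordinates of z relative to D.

We seek scalars with c_1 g1 + ... + c_3 g3 = z; equivalently solve M c = z where the columns of M are g1, ..., g3.
Solving this 3x3 system gives c = (-4, 4, 4).
Check: -4g1 + 4g2 + 4g3 = <-12, 0, -20>.

<-4, 4, 4>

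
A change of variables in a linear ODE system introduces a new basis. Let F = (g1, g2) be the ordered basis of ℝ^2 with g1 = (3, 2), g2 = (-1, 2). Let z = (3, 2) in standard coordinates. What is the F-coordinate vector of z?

(1, 0)

We seek scalars with c_1 g1 + c_2 g2 = z; equivalently solve M c = z where the columns of M are g1, g2.
System: 3c_1 - c_2 = 3, 2c_1 + 2c_2 = 2; solving gives c_1 = 1, c_2 = 0.
Check: g1 + 0·g2 = (3, 2).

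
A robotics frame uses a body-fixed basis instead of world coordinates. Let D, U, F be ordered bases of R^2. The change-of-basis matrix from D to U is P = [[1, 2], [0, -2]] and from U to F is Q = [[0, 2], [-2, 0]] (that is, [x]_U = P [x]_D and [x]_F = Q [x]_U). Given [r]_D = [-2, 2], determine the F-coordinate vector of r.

First [r]_U = P [r]_D = [2, -4].
Then [r]_F = Q [r]_U = [-8, -4].

[-8, -4]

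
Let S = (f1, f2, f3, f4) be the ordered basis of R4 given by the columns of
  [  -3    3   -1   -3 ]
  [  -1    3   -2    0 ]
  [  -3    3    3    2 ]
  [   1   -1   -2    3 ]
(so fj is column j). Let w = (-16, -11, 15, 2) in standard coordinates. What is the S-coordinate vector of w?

Write w = c_1 f1 + ... + c_4 f4 and solve for the c_i.
Gaussian elimination on [M | w] yields c = (0, -1, 4, 3).
Check: 0·f1 - f2 + 4f3 + 3f4 = (-16, -11, 15, 2).

(0, -1, 4, 3)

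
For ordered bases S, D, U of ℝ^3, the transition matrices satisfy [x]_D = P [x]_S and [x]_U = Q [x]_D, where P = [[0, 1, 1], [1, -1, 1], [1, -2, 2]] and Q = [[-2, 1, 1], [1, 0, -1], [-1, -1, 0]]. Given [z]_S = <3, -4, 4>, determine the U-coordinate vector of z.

<30, -19, -11>

Composing the changes, [z]_U = Q P [z]_S.
Q P = [[2, -5, 1], [-1, 3, -1], [-1, 0, -2]]; applying this to <3, -4, 4> gives <30, -19, -11>.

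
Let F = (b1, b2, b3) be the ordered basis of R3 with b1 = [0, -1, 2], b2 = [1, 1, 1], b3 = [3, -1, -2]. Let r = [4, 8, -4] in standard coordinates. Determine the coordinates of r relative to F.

We seek scalars with c_1 b1 + ... + c_3 b3 = r; equivalently solve M c = r where the columns of M are b1, ..., b3.
Solving this 3x3 system gives c = (-4, 4, 0).
Check: -4b1 + 4b2 + 0·b3 = [4, 8, -4].

[-4, 4, 0]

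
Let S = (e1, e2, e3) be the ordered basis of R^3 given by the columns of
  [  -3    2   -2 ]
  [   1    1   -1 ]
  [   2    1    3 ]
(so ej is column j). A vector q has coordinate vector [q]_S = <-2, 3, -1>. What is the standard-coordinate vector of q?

<14, 2, -4>

By definition q = -2e1 + 3e2 - e3.
Summing componentwise gives <14, 2, -4>.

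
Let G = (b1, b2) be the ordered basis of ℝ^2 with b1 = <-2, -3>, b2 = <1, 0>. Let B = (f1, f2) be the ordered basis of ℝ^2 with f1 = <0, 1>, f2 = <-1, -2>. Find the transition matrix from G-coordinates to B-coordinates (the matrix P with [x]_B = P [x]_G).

[[1, -2], [2, -1]]

Column j of P is [bj]_B, since P maps G-coordinates to B-coordinates.
Expressing b1 in B: b1 = f1 + 2f2, so column 1 of P is <1, 2>.
Doing the same for each bj gives P = [[1, -2], [2, -1]].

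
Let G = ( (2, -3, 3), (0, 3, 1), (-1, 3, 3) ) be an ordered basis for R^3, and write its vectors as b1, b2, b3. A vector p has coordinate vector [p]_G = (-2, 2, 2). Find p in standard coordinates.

(-6, 18, 2)

By definition p = -2b1 + 2b2 + 2b3.
Summing componentwise gives (-6, 18, 2).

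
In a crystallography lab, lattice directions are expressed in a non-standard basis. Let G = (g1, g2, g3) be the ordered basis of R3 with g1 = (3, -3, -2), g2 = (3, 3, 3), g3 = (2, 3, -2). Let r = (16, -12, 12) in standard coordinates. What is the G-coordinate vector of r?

We seek scalars with c_1 g1 + ... + c_3 g3 = r; equivalently solve M c = r where the columns of M are g1, ..., g3.
Row-reducing the augmented matrix [M | r] gives c = (4, 4, -4).
Check: 4g1 + 4g2 - 4g3 = (16, -12, 12).

(4, 4, -4)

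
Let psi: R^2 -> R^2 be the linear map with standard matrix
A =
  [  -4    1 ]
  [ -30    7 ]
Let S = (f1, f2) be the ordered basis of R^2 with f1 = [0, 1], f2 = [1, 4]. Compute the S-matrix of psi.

[[3, -2], [1, 0]]

Let P have columns f1, f2. Then [psi]_S = P^(-1) A P.
Here det P = -1, so P^(-1) is integer; computing A P first and then P^(-1)(A P) gives [[3, -2], [1, 0]].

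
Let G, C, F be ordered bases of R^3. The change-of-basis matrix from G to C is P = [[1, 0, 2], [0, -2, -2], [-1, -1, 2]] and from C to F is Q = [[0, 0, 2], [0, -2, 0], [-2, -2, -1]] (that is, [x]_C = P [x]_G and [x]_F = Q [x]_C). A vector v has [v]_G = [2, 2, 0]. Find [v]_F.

Composing the changes, [v]_F = Q P [v]_G.
Q P = [[-2, -2, 4], [0, 4, 4], [-1, 5, -2]]; applying this to [2, 2, 0] gives [-8, 8, 8].

[-8, 8, 8]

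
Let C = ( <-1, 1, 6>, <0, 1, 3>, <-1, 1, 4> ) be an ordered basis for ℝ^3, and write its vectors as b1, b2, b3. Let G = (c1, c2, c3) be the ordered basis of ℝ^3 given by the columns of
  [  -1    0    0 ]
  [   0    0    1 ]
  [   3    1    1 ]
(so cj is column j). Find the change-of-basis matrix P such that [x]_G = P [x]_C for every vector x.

Let M have columns bj and N have columns cj. Then for every x, N [x]_G = x = M [x]_C, so P = N^(-1) M.
Since det N = 1, N^(-1) has integer entries; multiplying gives P = [[1, 0, 1], [2, 2, 0], [1, 1, 1]].

[[1, 0, 1], [2, 2, 0], [1, 1, 1]]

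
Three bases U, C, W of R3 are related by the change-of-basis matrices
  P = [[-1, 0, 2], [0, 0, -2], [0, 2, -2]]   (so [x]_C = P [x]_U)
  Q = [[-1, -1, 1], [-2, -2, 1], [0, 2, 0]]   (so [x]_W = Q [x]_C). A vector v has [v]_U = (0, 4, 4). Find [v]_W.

First [v]_C = P [v]_U = (8, -8, 0).
Then [v]_W = Q [v]_C = (0, 0, -16).

(0, 0, -16)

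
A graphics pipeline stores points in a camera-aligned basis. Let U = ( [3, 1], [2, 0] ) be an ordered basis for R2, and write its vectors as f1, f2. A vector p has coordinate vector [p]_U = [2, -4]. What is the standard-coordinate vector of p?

The coordinates say p = 2f1 - 4f2; adding the scaled basis vectors gives [-2, 2].

[-2, 2]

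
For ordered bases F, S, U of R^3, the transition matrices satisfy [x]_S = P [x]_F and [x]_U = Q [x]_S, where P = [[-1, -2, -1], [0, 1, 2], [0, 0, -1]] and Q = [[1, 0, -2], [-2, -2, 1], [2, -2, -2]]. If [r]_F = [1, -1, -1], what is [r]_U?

[0, 3, 8]

First [r]_S = P [r]_F = [2, -3, 1].
Then [r]_U = Q [r]_S = [0, 3, 8].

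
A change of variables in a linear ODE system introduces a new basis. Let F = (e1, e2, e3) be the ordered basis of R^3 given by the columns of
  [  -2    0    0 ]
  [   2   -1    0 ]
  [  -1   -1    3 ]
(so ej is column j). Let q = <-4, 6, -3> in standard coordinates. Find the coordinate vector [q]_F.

<2, -2, -1>

Write q = c_1 e1 + ... + c_3 e3 and solve for the c_i.
Gaussian elimination on [M | q] yields c = (2, -2, -1).
Check: 2e1 - 2e2 - e3 = <-4, 6, -3>.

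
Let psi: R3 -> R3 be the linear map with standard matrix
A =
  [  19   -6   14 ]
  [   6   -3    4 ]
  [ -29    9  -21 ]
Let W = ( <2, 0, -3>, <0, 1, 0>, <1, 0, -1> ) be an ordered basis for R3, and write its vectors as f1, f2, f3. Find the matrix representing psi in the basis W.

[[-1, -3, 3], [0, -3, 2], [-2, 0, -1]]

With P the matrix whose columns are f1, ..., f3, [psi]_W = P^(-1) A P.
Column by column: psi(f1) = A f1 = <-4, 0, 5>; its W-coordinates <-1, 0, -2> give column 1.
Continuing for each basis vector yields [psi]_W = [[-1, -3, 3], [0, -3, 2], [-2, 0, -1]].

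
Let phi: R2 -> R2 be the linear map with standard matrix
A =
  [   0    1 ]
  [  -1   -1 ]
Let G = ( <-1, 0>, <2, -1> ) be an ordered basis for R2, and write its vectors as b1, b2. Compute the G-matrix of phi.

[[-2, 3], [-1, 1]]

The j-th column of [phi]_G is [phi(bj)]_G.
phi(b1) = A b1 = <0, 1> = -2b1 - b2, so column 1 is <-2, -1>.
Repeating for b2 and assembling the columns gives [[-2, 3], [-1, 1]].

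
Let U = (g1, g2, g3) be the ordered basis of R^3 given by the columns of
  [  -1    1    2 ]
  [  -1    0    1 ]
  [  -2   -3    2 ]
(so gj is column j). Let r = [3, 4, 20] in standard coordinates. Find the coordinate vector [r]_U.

We seek scalars with c_1 g1 + ... + c_3 g3 = r; equivalently solve M c = r where the columns of M are g1, ..., g3.
Solving this 3x3 system gives c = (-1, -4, 3).
Check: -g1 - 4g2 + 3g3 = [3, 4, 20].

[-1, -4, 3]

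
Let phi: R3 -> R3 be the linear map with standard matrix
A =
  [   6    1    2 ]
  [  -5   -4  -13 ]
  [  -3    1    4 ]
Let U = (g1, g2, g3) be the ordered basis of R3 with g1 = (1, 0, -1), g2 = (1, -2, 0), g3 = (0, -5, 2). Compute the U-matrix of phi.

With P the matrix whose columns are g1, ..., g3, [phi]_U = P^(-1) A P.
Column by column: phi(g1) = A g1 = (4, 8, -7); its U-coordinates (3, 1, -2) give column 1.
Continuing for each basis vector yields [phi]_U = [[3, 3, 1], [1, 1, -2], [-2, -1, 2]].

[[3, 3, 1], [1, 1, -2], [-2, -1, 2]]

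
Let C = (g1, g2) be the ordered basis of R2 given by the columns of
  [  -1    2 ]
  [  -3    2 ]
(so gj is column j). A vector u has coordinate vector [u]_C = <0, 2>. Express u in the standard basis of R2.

u = M [u]_C, where M has columns g1, g2.
Carrying out the matrix-vector product, u = <4, 4>.

<4, 4>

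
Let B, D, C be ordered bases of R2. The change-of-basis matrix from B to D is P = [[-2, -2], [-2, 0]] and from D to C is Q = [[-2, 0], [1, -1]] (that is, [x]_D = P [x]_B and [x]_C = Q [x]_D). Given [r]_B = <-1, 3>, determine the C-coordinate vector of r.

First [r]_D = P [r]_B = <-4, 2>.
Then [r]_C = Q [r]_D = <8, -6>.

<8, -6>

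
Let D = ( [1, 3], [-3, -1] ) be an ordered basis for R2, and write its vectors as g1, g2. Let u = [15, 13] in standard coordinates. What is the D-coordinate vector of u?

[u]_D is the unique c with M c = u, where M has columns g1, g2.
System: c_1 - 3c_2 = 15, 3c_1 - c_2 = 13; solving gives c_1 = 3, c_2 = -4.
Check: 3g1 - 4g2 = [15, 13].

[3, -4]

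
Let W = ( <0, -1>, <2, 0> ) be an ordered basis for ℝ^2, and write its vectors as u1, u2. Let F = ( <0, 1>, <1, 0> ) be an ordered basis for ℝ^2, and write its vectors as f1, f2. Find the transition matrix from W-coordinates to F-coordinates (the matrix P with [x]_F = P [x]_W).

Let M have columns uj and N have columns fj. Then for every x, N [x]_F = x = M [x]_W, so P = N^(-1) M.
Since det N = -1, N^(-1) has integer entries; multiplying gives P = [[-1, 0], [0, 2]].

[[-1, 0], [0, 2]]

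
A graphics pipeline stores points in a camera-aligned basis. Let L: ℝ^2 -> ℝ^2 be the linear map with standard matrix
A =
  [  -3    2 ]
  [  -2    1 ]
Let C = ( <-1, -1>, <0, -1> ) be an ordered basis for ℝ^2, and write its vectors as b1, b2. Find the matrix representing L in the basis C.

[[-1, 2], [0, -1]]

With P the matrix whose columns are b1, b2, [L]_C = P^(-1) A P.
Column by column: L(b1) = A b1 = <1, 1>; its C-coordinates <-1, 0> give column 1.
Continuing for each basis vector yields [L]_C = [[-1, 2], [0, -1]].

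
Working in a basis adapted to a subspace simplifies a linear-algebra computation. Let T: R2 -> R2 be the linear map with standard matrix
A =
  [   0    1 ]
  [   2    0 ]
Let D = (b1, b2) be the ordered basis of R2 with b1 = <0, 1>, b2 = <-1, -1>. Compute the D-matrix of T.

[[-1, -1], [-1, 1]]

With P the matrix whose columns are b1, b2, [T]_D = P^(-1) A P.
Column by column: T(b1) = A b1 = <1, 0>; its D-coordinates <-1, -1> give column 1.
Continuing for each basis vector yields [T]_D = [[-1, -1], [-1, 1]].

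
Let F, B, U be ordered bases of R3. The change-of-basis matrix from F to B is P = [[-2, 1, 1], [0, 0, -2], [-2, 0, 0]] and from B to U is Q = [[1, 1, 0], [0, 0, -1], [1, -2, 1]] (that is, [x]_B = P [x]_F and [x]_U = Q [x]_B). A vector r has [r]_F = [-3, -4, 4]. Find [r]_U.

[-2, -6, 28]

First [r]_B = P [r]_F = [6, -8, 6].
Then [r]_U = Q [r]_B = [-2, -6, 28].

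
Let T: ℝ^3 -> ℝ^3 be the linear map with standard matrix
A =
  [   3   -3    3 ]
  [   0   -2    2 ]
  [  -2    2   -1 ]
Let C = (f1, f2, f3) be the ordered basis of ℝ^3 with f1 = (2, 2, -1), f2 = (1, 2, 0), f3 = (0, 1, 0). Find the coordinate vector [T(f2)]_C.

(-2, 1, -2)

Compute T(f2) = A f2 = (-3, -4, 2) in standard coordinates.
Then write this in C-coordinates: solve for y in y_1 f1 + ... + y_3 f3 = (-3, -4, 2).
This gives y = (-2, 1, -2), which is column 2 of [T]_C.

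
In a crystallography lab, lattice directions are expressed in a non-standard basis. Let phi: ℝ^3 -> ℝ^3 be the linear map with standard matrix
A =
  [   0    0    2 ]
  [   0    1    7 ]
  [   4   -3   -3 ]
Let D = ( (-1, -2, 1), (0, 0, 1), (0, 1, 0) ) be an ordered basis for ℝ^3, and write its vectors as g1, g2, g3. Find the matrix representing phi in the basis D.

[[-2, -2, 0], [1, -1, -3], [1, 3, 1]]

The j-th column of [phi]_D is [phi(gj)]_D.
phi(g1) = A g1 = (2, 5, -1) = -2g1 + g2 + g3, so column 1 is (-2, 1, 1).
Repeating for g2, g3 and assembling the columns gives [[-2, -2, 0], [1, -1, -3], [1, 3, 1]].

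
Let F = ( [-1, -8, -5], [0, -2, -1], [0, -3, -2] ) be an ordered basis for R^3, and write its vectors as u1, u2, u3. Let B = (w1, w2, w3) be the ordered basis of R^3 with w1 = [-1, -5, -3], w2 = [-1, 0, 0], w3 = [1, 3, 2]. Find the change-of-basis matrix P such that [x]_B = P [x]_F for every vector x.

Take x = uj: its F-coordinates are the j-th standard unit vector, so P e_j — column j of P — equals [uj]_B.
u1 = w1 - w2 - w3, giving column 1 = [1, -1, -1]; repeating for each j gives P = [[1, 1, 0], [-1, 0, -1], [-1, 1, -1]].

[[1, 1, 0], [-1, 0, -1], [-1, 1, -1]]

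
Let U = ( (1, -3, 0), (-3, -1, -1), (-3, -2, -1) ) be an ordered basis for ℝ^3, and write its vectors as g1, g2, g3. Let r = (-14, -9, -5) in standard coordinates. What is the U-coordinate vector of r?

(1, 4, 1)

[r]_U is the unique c with M c = r, where M has columns g1, ..., g3.
Solving this 3x3 system gives c = (1, 4, 1).
Check: g1 + 4g2 + g3 = (-14, -9, -5).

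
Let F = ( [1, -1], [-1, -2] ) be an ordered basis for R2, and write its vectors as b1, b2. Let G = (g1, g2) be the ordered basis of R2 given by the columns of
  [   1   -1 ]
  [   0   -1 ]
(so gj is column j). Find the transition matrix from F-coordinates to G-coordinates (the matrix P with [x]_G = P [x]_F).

Column j of P is [bj]_G, since P maps F-coordinates to G-coordinates.
Expressing b1 in G: b1 = 2g1 + g2, so column 1 of P is [2, 1].
Doing the same for each bj gives P = [[2, 1], [1, 2]].

[[2, 1], [1, 2]]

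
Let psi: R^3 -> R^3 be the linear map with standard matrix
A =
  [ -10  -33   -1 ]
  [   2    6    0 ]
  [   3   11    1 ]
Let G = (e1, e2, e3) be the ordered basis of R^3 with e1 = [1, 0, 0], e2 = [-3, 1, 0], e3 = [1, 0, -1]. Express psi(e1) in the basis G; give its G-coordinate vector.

Column 1 of [psi]_G is the G-coordinate vector of psi(e1).
In standard coordinates psi(e1) = A e1 = [-10, 2, 3].
Converting to G: [-10, 2, 3] = -e1 + 2e2 - 3e3, so the coordinate vector is [-1, 2, -3].

[-1, 2, -3]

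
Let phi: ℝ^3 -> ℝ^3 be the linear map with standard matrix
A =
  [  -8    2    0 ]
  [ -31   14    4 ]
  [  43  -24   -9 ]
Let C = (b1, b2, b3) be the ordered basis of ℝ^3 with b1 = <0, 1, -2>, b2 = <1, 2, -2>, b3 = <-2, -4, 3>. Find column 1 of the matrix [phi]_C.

<2, -2, -2>

Compute phi(b1) = A b1 = <2, 6, -6> in standard coordinates.
Then write this in C-coordinates: solve for y in y_1 b1 + ... + y_3 b3 = <2, 6, -6>.
This gives y = <2, -2, -2>, which is column 1 of [phi]_C.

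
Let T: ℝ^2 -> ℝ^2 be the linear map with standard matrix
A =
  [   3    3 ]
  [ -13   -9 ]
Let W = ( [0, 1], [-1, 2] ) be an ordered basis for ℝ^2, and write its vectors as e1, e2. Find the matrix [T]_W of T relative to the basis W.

[[-3, 1], [-3, -3]]

The j-th column of [T]_W is [T(ej)]_W.
T(e1) = A e1 = [3, -9] = -3e1 - 3e2, so column 1 is [-3, -3].
Repeating for e2 and assembling the columns gives [[-3, 1], [-3, -3]].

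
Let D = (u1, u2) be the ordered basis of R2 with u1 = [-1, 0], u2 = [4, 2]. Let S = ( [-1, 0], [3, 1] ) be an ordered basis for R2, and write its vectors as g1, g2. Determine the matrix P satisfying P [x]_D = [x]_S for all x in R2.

Let M have columns uj and N have columns gj. Then for every x, N [x]_S = x = M [x]_D, so P = N^(-1) M.
Since det N = -1, N^(-1) has integer entries; multiplying gives P = [[1, 2], [0, 2]].

[[1, 2], [0, 2]]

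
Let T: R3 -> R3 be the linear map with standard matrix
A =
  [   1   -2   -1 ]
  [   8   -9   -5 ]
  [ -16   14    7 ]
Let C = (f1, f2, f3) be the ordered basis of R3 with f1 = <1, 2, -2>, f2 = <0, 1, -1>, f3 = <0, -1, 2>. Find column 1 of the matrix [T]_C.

<-1, 0, -2>

Compute T(f1) = A f1 = <-1, 0, -2> in standard coordinates.
Then write this in C-coordinates: solve for y in y_1 f1 + ... + y_3 f3 = <-1, 0, -2>.
This gives y = <-1, 0, -2>, which is column 1 of [T]_C.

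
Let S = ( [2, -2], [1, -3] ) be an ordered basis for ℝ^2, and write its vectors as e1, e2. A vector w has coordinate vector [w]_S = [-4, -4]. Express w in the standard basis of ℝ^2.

By definition w = -4e1 - 4e2.
Summing componentwise gives [-12, 20].

[-12, 20]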